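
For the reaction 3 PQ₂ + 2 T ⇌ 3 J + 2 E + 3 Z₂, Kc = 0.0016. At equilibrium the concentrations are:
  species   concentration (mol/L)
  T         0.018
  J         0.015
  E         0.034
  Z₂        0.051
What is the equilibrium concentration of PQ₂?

[PQ₂] = 0.010 mol/L

At equilibrium, Kc = [J]³·[E]²·[Z₂]³ / ([PQ₂]³·[T]²) = 0.0016.
(0.015)³·(0.034)²·(0.051)³ / (([PQ₂])³·(0.018)²) = 0.0016
[PQ₂]³ = 9.98e-7 ⇒ [PQ₂] = 0.010 mol/L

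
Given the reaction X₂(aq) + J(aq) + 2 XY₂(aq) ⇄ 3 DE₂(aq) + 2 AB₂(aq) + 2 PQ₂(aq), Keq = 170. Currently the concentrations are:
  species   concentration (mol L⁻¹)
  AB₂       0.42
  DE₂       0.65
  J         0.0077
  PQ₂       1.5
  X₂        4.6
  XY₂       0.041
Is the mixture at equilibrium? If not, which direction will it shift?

no; Q > K, reaction proceeds in reverse

Q = [DE₂]³·[AB₂]²·[PQ₂]² / ([X₂]·[J]·[XY₂]²) = (0.65)³·(0.42)²·(1.5)² / ((4.6)·(0.0077)·(0.041)²) = 1800
Q = 1800 > Keq = 170: net reverse reaction.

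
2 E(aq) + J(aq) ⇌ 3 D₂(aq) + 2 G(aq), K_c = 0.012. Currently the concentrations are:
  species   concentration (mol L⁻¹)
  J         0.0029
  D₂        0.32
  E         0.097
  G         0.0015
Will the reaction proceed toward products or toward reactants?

toward products

Q_c = [D₂]³·[G]² / ([E]²·[J]) = (0.32)³·(0.0015)² / ((0.097)²·(0.0029)) = 0.0027
Q_c = 0.0027 < K_c = 0.012, so the forward reaction proceeds.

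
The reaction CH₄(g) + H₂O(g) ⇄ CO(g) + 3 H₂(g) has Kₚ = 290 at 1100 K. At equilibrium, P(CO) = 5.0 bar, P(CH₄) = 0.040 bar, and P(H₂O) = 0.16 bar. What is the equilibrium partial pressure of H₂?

P(H₂) = 0.72 bar

At equilibrium, Kₚ = P(CO)·P(H₂)³ / (P(CH₄)·P(H₂O)) = 290.
(5.0)·(P(H₂))³ / ((0.040)·(0.16)) = 290
P(H₂)³ = 0.371 ⇒ P(H₂) = 0.72 bar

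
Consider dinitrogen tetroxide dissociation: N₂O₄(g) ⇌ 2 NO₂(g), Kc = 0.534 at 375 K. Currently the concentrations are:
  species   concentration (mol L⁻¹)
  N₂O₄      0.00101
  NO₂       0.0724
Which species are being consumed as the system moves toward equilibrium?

NO₂ (products)

Qc = [NO₂]² / [N₂O₄] = (0.0724)² / (0.00101) = 5.19
Qc = 5.19 > Kc = 0.534: net reverse reaction.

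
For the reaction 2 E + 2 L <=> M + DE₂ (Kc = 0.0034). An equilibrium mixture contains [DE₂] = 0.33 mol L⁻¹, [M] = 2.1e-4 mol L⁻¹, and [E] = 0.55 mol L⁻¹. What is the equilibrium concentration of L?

At equilibrium, Kc = [M]·[DE₂] / ([E]²·[L]²) = 0.0034.
(2.1e-4)·(0.33) / ((0.55)²·([L])²) = 0.0034
[L]² = 0.0674 ⇒ [L] = 0.26 mol L⁻¹

[L] = 0.26 mol L⁻¹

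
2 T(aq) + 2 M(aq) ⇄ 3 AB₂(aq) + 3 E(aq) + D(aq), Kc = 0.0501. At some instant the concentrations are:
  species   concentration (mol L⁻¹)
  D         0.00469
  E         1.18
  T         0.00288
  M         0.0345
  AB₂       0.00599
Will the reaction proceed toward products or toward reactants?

Qc = [AB₂]³·[E]³·[D] / ([T]²·[M]²) = (0.00599)³·(1.18)³·(0.00469) / ((0.00288)²·(0.0345)²) = 0.168
Qc = 0.168 > Kc = 0.0501, so the reverse reaction proceeds.

reverse (toward reactants)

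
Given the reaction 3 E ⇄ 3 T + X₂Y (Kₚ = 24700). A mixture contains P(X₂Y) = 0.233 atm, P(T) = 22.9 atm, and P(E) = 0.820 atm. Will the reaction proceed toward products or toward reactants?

Qₚ = P(T)³·P(X₂Y) / P(E)³ = (22.9)³·(0.233) / (0.820)³ = 5070
Qₚ = 5070 < Kₚ = 24700, so the forward reaction proceeds.

toward products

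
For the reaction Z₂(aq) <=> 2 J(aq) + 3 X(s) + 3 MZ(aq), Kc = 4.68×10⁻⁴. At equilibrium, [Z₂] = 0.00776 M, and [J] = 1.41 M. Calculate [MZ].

(X is a pure solid — omitted from Kc.)
At equilibrium, Kc = [J]²·[MZ]³ / [Z₂] = 4.68×10⁻⁴.
(1.41)²·([MZ])³ / (0.00776) = 4.68×10⁻⁴
[MZ]³ = 1.83×10⁻⁶ ⇒ [MZ] = 0.0122 M

[MZ] = 0.0122 M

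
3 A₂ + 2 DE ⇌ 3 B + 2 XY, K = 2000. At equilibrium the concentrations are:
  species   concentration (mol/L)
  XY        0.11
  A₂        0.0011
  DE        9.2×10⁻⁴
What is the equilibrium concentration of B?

[B] = 5.7×10⁻⁴ mol/L

At equilibrium, K = [B]³·[XY]² / ([A₂]³·[DE]²) = 2000.
([B])³·(0.11)² / ((0.0011)³·(9.2×10⁻⁴)²) = 2000
[B]³ = 1.86×10⁻¹⁰ ⇒ [B] = 5.7×10⁻⁴ mol/L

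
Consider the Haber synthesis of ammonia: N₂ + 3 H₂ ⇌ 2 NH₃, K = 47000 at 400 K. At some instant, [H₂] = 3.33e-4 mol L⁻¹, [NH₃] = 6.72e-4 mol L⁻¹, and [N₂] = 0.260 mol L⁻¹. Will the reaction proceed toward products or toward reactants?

Q = [NH₃]² / ([N₂]·[H₂]³) = (6.72e-4)² / ((0.260)·(3.33e-4)³) = 47000
Q = 47000 = K, so the system is already at equilibrium.

no net change (already at equilibrium)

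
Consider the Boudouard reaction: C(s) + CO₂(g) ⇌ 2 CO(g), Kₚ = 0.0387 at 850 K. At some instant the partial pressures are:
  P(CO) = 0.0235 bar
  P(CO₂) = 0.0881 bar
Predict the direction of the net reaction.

(C is a pure solid — omitted from Qₚ.)
Qₚ = P(CO)² / P(CO₂) = (0.0235)² / (0.0881) = 0.00627
Qₚ = 0.00627 < Kₚ = 0.0387, so the forward reaction proceeds.

to the right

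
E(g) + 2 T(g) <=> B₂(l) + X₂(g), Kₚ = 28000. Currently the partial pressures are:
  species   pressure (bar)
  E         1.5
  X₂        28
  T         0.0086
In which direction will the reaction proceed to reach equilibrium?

(B₂ is a pure liquid — omitted from Qₚ.)
Qₚ = P(X₂) / (P(E)·P(T)²) = (28) / ((1.5)·(0.0086)²) = 2.5×10⁵
Qₚ = 2.5×10⁵ > Kₚ = 28000, so the reverse reaction proceeds.

in the reverse direction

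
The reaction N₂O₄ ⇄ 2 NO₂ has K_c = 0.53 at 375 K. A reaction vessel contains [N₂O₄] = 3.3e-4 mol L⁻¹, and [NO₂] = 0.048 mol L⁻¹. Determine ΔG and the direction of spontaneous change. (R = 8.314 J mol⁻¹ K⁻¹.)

ΔG = 8.04 kJ/mol; the forward reaction is non-spontaneous

Q_c = [NO₂]² / [N₂O₄] = (0.048)² / (3.3e-4) = 6.98
ΔG = RT ln(Q_c/K_c) = (8.314 J mol⁻¹ K⁻¹)(375 K) × ln(6.98/0.53)
   = (3.118 kJ/mol)(2.578) = 8.04 kJ/mol
ΔG > 0, so the forward reaction is non-spontaneous (proceeds in reverse).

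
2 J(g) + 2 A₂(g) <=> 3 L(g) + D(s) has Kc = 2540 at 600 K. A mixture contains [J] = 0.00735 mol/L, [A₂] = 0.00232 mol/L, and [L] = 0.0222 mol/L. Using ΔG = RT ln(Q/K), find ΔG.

ΔG = 13.4 kJ/mol

(D is a pure solid — omitted from Qc.)
Qc = [L]³ / ([J]²·[A₂]²) = (0.0222)³ / ((0.00735)²·(0.00232)²) = 37600
ΔG = RT ln(Qc/Kc) = (8.314 J mol⁻¹ K⁻¹)(600 K) × ln(37600/2540)
   = (4.988 kJ/mol)(2.695) = 13.4 kJ/mol
ΔG > 0, so the forward reaction is non-spontaneous (proceeds in reverse).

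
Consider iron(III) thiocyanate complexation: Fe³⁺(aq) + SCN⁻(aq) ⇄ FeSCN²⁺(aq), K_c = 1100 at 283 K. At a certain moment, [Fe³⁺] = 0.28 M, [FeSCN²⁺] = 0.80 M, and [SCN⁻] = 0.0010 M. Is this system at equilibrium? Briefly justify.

Q_c = [FeSCN²⁺] / ([Fe³⁺]·[SCN⁻]) = (0.80) / ((0.28)·(0.0010)) = 2900
Q_c = 2900 > K_c = 1100: net reverse reaction.

no; Q > K, reaction proceeds in reverse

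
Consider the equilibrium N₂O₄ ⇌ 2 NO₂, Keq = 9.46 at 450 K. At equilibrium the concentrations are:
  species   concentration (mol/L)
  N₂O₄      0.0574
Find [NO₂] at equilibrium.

[NO₂] = 0.737 mol/L

At equilibrium, Keq = [NO₂]² / [N₂O₄] = 9.46.
([NO₂])² / (0.0574) = 9.46
[NO₂]² = 0.543 ⇒ [NO₂] = 0.737 mol/L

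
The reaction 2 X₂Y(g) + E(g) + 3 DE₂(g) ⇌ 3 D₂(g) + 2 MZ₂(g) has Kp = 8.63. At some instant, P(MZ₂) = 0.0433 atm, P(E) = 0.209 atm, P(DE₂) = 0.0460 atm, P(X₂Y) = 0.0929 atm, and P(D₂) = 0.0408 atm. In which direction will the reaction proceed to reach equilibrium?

to the right

Qp = P(D₂)³·P(MZ₂)² / (P(X₂Y)²·P(E)·P(DE₂)³) = (0.0408)³·(0.0433)² / ((0.0929)²·(0.209)·(0.0460)³) = 0.725
Qp = 0.725 < Kp = 8.63, so the forward reaction proceeds.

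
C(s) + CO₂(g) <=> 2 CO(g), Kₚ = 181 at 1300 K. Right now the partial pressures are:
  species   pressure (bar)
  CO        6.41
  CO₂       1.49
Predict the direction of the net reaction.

to the right

(C is a pure solid — omitted from Qₚ.)
Qₚ = P(CO)² / P(CO₂) = (6.41)² / (1.49) = 27.6
Qₚ = 27.6 < Kₚ = 181, so the forward reaction proceeds.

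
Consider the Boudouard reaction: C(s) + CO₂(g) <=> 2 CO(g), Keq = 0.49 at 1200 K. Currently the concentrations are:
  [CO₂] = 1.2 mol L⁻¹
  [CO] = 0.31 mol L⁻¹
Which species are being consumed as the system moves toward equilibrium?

C, CO₂ (reactants)

(C is a pure solid — omitted from Q.)
Q = [CO]² / [CO₂] = (0.31)² / (1.2) = 0.080
Q = 0.080 < Keq = 0.49: net forward reaction.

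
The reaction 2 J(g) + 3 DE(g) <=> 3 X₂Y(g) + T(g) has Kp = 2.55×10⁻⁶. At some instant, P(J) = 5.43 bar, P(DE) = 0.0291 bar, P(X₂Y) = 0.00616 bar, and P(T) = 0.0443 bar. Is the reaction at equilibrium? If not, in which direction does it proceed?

toward reactants

Qp = P(X₂Y)³·P(T) / (P(J)²·P(DE)³) = (0.00616)³·(0.0443) / ((5.43)²·(0.0291)³) = 1.43×10⁻⁵
Qp = 1.43×10⁻⁵ > Kp = 2.55×10⁻⁶, so the reverse reaction proceeds.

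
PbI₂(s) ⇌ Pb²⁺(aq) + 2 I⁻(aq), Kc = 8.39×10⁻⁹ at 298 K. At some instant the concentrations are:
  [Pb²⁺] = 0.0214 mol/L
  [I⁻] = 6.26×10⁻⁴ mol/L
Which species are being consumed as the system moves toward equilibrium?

(PbI₂ is a pure solid — omitted from Qc.)
Qc = [Pb²⁺]·[I⁻]² = (0.0214)·(6.26×10⁻⁴)² = 8.39×10⁻⁹
Qc = 8.39×10⁻⁹ = Kc; the system is at equilibrium.

none (at equilibrium)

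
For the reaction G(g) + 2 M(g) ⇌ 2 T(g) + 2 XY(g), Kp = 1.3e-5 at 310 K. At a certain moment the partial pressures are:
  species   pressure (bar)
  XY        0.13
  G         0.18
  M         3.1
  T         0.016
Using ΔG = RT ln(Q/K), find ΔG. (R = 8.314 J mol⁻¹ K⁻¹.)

Qp = P(T)²·P(XY)² / (P(G)·P(M)²) = (0.016)²·(0.13)² / ((0.18)·(3.1)²) = 2.50e-6
ΔG = RT ln(Qp/Kp) = (8.314 J mol⁻¹ K⁻¹)(310 K) × ln(2.50e-6/1.3e-5)
   = (2.577 kJ/mol)(-1.649) = -4.25 kJ/mol
ΔG < 0, so the forward reaction is spontaneous (proceeds forward).

ΔG = -4.25 kJ/mol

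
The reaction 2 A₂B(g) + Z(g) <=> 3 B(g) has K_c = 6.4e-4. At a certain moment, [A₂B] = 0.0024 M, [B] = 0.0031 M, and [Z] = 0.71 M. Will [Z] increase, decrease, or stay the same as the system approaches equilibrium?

increase

Q_c = [B]³ / ([A₂B]²·[Z]) = (0.0031)³ / ((0.0024)²·(0.71)) = 0.0073
Q_c = 0.0073 > K_c = 6.4e-4: net reverse reaction.
Z is a reactant, so it increases.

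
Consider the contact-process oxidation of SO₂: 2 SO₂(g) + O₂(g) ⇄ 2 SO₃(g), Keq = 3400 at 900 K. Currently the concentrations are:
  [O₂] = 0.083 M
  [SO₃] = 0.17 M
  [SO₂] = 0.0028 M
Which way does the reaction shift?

Q = [SO₃]² / ([SO₂]²·[O₂]) = (0.17)² / ((0.0028)²·(0.083)) = 44000
Q = 44000 > Keq = 3400, so the reverse reaction proceeds.

reverse (toward reactants)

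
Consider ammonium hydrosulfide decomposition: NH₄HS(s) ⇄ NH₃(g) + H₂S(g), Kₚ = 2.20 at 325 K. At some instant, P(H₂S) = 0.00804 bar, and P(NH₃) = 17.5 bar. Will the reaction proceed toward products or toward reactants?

in the forward direction

(NH₄HS is a pure solid — omitted from Qₚ.)
Qₚ = P(NH₃)·P(H₂S) = (17.5)·(0.00804) = 0.141
Qₚ = 0.141 < Kₚ = 2.20, so the forward reaction proceeds.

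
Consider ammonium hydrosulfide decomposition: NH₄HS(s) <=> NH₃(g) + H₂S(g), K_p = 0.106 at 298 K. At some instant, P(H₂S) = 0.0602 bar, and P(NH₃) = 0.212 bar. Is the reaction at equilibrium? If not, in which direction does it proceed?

forward (toward products)

(NH₄HS is a pure solid — omitted from Q_p.)
Q_p = P(NH₃)·P(H₂S) = (0.212)·(0.0602) = 0.0128
Q_p = 0.0128 < K_p = 0.106, so the forward reaction proceeds.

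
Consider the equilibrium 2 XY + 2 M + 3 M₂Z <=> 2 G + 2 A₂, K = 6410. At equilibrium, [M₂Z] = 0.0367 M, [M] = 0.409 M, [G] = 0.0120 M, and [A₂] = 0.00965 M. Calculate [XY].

[XY] = 5.03×10⁻⁴ M

At equilibrium, K = [G]²·[A₂]² / ([XY]²·[M]²·[M₂Z]³) = 6410.
(0.0120)²·(0.00965)² / (([XY])²·(0.409)²·(0.0367)³) = 6410
[XY]² = 2.53×10⁻⁷ ⇒ [XY] = 5.03×10⁻⁴ M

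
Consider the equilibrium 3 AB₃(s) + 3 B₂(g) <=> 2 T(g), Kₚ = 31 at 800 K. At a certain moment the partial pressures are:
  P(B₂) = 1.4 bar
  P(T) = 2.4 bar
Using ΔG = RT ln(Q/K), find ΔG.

ΔG = -17.9 kJ/mol

(AB₃ is a pure solid — omitted from Qₚ.)
Qₚ = P(T)² / P(B₂)³ = (2.4)² / (1.4)³ = 2.10
ΔG = RT ln(Qₚ/Kₚ) = (8.314 J mol⁻¹ K⁻¹)(800 K) × ln(2.10/31)
   = (6.651 kJ/mol)(-2.692) = -17.9 kJ/mol
ΔG < 0, so the forward reaction is spontaneous (proceeds forward).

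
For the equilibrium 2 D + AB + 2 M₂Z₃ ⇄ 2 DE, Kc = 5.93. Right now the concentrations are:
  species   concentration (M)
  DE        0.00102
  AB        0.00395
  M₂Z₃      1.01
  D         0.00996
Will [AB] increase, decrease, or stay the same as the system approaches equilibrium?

decrease

Qc = [DE]² / ([D]²·[AB]·[M₂Z₃]²) = (0.00102)² / ((0.00996)²·(0.00395)·(1.01)²) = 2.60
Qc = 2.60 < Kc = 5.93: net forward reaction.
AB is a reactant, so it decreases.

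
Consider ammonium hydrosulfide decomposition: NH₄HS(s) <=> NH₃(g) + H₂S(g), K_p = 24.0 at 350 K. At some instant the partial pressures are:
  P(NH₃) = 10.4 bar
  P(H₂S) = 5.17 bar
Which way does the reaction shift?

(NH₄HS is a pure solid — omitted from Q_p.)
Q_p = P(NH₃)·P(H₂S) = (10.4)·(5.17) = 53.8
Q_p = 53.8 > K_p = 24.0, so the reverse reaction proceeds.

toward reactants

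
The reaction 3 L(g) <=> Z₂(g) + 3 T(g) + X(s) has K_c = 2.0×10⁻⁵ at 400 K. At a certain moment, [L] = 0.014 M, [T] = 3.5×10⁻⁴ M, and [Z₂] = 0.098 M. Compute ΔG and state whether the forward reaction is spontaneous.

ΔG = -8.55 kJ/mol; the forward reaction is spontaneous

(X is a pure solid — omitted from Q_c.)
Q_c = [Z₂]·[T]³ / [L]³ = (0.098)·(3.5×10⁻⁴)³ / (0.014)³ = 1.53×10⁻⁶
ΔG = RT ln(Q_c/K_c) = (8.314 J mol⁻¹ K⁻¹)(400 K) × ln(1.53×10⁻⁶/2.0×10⁻⁵)
   = (3.326 kJ/mol)(-2.570) = -8.55 kJ/mol
ΔG < 0, so the forward reaction is spontaneous (proceeds forward).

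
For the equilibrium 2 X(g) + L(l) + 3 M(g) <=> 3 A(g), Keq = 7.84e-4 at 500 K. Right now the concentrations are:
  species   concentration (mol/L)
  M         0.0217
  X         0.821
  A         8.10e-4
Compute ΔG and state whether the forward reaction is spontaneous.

(L is a pure liquid — omitted from Q.)
Q = [A]³ / ([X]²·[M]³) = (8.10e-4)³ / ((0.821)²·(0.0217)³) = 7.72e-5
ΔG = RT ln(Q/Keq) = (8.314 J mol⁻¹ K⁻¹)(500 K) × ln(7.72e-5/7.84e-4)
   = (4.157 kJ/mol)(-2.318) = -9.64 kJ/mol
ΔG < 0, so the forward reaction is spontaneous (proceeds forward).

ΔG = -9.64 kJ/mol; the forward reaction is spontaneous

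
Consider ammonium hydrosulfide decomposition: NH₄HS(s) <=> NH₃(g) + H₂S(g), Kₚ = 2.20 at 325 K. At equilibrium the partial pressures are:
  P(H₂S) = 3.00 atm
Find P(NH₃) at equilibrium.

(NH₄HS is a pure solid — omitted from Kₚ.)
At equilibrium, Kₚ = P(NH₃)·P(H₂S) = 2.20.
(P(NH₃))·(3.00) = 2.20
P(NH₃) = 0.733 atm

P(NH₃) = 0.733 atm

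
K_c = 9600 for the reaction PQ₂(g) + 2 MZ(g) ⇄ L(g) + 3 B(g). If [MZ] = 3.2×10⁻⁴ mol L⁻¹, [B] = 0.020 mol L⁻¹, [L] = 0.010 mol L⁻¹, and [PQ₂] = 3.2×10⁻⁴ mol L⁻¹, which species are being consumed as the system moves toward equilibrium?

Q_c = [L]·[B]³ / ([PQ₂]·[MZ]²) = (0.010)·(0.020)³ / ((3.2×10⁻⁴)·(3.2×10⁻⁴)²) = 2400
Q_c = 2400 < K_c = 9600: net forward reaction.

PQ₂, MZ (reactants)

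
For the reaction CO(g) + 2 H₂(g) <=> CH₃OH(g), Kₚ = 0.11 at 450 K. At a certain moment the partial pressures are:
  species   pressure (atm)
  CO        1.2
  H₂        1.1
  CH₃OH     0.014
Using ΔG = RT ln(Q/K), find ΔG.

ΔG = -9.11 kJ/mol

Qₚ = P(CH₃OH) / (P(CO)·P(H₂)²) = (0.014) / ((1.2)·(1.1)²) = 0.00964
ΔG = RT ln(Qₚ/Kₚ) = (8.314 J mol⁻¹ K⁻¹)(450 K) × ln(0.00964/0.11)
   = (3.741 kJ/mol)(-2.435) = -9.11 kJ/mol
ΔG < 0, so the forward reaction is spontaneous (proceeds forward).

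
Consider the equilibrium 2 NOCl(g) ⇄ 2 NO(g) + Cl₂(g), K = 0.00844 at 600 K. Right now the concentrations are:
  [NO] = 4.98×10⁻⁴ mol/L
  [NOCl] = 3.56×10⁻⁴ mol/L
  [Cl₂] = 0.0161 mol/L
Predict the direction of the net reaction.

Q = [NO]²·[Cl₂] / [NOCl]² = (4.98×10⁻⁴)²·(0.0161) / (3.56×10⁻⁴)² = 0.0315
Q = 0.0315 > K = 0.00844, so the reverse reaction proceeds.

toward reactants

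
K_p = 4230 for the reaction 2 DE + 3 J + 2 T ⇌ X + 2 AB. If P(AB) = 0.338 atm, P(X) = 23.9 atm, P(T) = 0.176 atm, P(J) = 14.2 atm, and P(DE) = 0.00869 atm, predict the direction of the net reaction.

toward products

Q_p = P(X)·P(AB)² / (P(DE)²·P(J)³·P(T)²) = (23.9)·(0.338)² / ((0.00869)²·(14.2)³·(0.176)²) = 408
Q_p = 408 < K_p = 4230, so the forward reaction proceeds.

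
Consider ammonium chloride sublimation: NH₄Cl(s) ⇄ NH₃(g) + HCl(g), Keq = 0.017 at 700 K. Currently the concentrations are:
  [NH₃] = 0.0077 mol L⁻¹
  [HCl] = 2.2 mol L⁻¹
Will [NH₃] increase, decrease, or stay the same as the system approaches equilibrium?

(NH₄Cl is a pure solid — omitted from Q.)
Q = [NH₃]·[HCl] = (0.0077)·(2.2) = 0.017
Q = 0.017 = Keq; the system is at equilibrium.

stay the same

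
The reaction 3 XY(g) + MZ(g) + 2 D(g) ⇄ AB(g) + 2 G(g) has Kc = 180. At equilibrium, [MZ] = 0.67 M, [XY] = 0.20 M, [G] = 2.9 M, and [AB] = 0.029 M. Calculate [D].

At equilibrium, Kc = [AB]·[G]² / ([XY]³·[MZ]·[D]²) = 180.
(0.029)·(2.9)² / ((0.20)³·(0.67)·([D])²) = 180
[D]² = 0.253 ⇒ [D] = 0.50 M

[D] = 0.50 M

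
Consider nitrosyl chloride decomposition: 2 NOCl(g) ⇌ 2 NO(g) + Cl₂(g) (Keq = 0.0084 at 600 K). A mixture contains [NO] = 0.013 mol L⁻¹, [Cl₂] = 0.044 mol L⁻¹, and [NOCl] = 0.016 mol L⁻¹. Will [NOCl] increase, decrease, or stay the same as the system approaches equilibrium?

Q = [NO]²·[Cl₂] / [NOCl]² = (0.013)²·(0.044) / (0.016)² = 0.029
Q = 0.029 > Keq = 0.0084: net reverse reaction.
NOCl is a reactant, so it increases.

increase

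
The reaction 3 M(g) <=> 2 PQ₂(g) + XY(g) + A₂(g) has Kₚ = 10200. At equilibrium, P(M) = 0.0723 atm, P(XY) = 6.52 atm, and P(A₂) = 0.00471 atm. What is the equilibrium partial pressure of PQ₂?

P(PQ₂) = 11.2 atm

At equilibrium, Kₚ = P(PQ₂)²·P(XY)·P(A₂) / P(M)³ = 10200.
(P(PQ₂))²·(6.52)·(0.00471) / (0.0723)³ = 10200
P(PQ₂)² = 126 ⇒ P(PQ₂) = 11.2 atm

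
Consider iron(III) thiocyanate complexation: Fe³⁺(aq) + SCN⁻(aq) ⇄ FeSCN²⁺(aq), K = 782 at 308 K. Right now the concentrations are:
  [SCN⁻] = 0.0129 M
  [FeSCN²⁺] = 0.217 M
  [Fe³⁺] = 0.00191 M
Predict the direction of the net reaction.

Q = [FeSCN²⁺] / ([Fe³⁺]·[SCN⁻]) = (0.217) / ((0.00191)·(0.0129)) = 8810
Q = 8810 > K = 782, so the reverse reaction proceeds.

toward reactants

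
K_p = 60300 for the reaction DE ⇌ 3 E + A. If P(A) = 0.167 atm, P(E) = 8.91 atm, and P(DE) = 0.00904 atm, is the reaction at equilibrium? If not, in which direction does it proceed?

Q_p = P(E)³·P(A) / P(DE) = (8.91)³·(0.167) / (0.00904) = 13100
Q_p = 13100 < K_p = 60300, so the forward reaction proceeds.

in the forward direction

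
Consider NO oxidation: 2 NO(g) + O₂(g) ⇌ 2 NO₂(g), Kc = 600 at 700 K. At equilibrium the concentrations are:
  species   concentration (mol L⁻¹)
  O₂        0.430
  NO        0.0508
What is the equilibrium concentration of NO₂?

At equilibrium, Kc = [NO₂]² / ([NO]²·[O₂]) = 600.
([NO₂])² / ((0.0508)²·(0.430)) = 600
[NO₂]² = 0.666 ⇒ [NO₂] = 0.816 mol L⁻¹

[NO₂] = 0.816 mol L⁻¹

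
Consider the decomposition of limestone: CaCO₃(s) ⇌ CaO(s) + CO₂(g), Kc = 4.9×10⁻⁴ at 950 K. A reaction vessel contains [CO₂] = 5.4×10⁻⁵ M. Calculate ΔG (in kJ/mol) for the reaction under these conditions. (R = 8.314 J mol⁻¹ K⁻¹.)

(CaCO₃, CaO are pure solids — omitted from Qc.)
Qc = [CO₂] = 5.40×10⁻⁵
ΔG = RT ln(Qc/Kc) = (8.314 J mol⁻¹ K⁻¹)(950 K) × ln(5.40×10⁻⁵/4.9×10⁻⁴)
   = (7.898 kJ/mol)(-2.205) = -17.4 kJ/mol
ΔG < 0, so the forward reaction is spontaneous (proceeds forward).

ΔG = -17.4 kJ/mol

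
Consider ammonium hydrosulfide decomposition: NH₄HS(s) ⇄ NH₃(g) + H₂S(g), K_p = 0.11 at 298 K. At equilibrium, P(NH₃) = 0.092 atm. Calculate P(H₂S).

(NH₄HS is a pure solid — omitted from K_p.)
At equilibrium, K_p = P(NH₃)·P(H₂S) = 0.11.
(0.092)·(P(H₂S)) = 0.11
P(H₂S) = 1.20 = 1.2 atm

P(H₂S) = 1.2 atm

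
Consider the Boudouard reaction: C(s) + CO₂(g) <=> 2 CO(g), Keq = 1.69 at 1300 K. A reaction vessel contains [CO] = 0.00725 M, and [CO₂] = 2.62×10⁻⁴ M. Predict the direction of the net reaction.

forward (toward products)

(C is a pure solid — omitted from Q.)
Q = [CO]² / [CO₂] = (0.00725)² / (2.62×10⁻⁴) = 0.201
Q = 0.201 < Keq = 1.69, so the forward reaction proceeds.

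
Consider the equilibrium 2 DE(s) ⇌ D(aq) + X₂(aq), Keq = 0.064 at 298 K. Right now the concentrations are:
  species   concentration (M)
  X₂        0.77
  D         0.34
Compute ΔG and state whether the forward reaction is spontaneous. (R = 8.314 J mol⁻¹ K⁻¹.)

ΔG = 3.49 kJ/mol; the forward reaction is non-spontaneous

(DE is a pure solid — omitted from Q.)
Q = [D]·[X₂] = (0.34)·(0.77) = 0.262
ΔG = RT ln(Q/Keq) = (8.314 J mol⁻¹ K⁻¹)(298 K) × ln(0.262/0.064)
   = (2.478 kJ/mol)(1.409) = 3.49 kJ/mol
ΔG > 0, so the forward reaction is non-spontaneous (proceeds in reverse).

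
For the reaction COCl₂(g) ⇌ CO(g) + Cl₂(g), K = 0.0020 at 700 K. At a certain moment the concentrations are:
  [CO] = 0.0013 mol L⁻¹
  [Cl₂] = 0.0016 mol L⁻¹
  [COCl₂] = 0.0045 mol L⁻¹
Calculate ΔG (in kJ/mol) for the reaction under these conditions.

ΔG = -8.53 kJ/mol

Q = [CO]·[Cl₂] / [COCl₂] = (0.0013)·(0.0016) / (0.0045) = 4.62×10⁻⁴
ΔG = RT ln(Q/K) = (8.314 J mol⁻¹ K⁻¹)(700 K) × ln(4.62×10⁻⁴/0.0020)
   = (5.820 kJ/mol)(-1.465) = -8.53 kJ/mol
ΔG < 0, so the forward reaction is spontaneous (proceeds forward).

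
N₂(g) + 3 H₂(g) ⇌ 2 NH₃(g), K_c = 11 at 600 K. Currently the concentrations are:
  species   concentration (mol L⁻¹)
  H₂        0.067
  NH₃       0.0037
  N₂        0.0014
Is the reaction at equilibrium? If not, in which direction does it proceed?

Q_c = [NH₃]² / ([N₂]·[H₂]³) = (0.0037)² / ((0.0014)·(0.067)³) = 33
Q_c = 33 > K_c = 11, so the reverse reaction proceeds.

toward reactants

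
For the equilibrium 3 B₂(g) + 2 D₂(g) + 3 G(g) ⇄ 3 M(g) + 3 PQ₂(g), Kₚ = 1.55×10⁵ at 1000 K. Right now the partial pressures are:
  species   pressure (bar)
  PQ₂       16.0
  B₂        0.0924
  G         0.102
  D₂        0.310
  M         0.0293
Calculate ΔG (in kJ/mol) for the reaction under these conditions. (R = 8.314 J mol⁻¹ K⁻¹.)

Qₚ = P(M)³·P(PQ₂)³ / (P(B₂)³·P(D₂)²·P(G)³) = (0.0293)³·(16.0)³ / ((0.0924)³·(0.310)²·(0.102)³) = 1.28×10⁶
ΔG = RT ln(Qₚ/Kₚ) = (8.314 J mol⁻¹ K⁻¹)(1000 K) × ln(1.28×10⁶/1.55×10⁵)
   = (8.314 kJ/mol)(2.111) = 17.6 kJ/mol
ΔG > 0, so the forward reaction is non-spontaneous (proceeds in reverse).

ΔG = 17.6 kJ/mol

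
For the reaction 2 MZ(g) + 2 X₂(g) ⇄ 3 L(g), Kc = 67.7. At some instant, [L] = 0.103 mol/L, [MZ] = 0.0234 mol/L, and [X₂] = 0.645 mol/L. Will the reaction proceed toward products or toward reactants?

in the forward direction

Qc = [L]³ / ([MZ]²·[X₂]²) = (0.103)³ / ((0.0234)²·(0.645)²) = 4.80
Qc = 4.80 < Kc = 67.7, so the forward reaction proceeds.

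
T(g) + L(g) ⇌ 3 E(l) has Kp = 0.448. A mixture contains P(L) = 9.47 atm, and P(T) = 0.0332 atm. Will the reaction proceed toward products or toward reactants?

(E is a pure liquid — omitted from Qp.)
Qp = 1 / (P(T)·P(L)) = 1 / ((0.0332)·(9.47)) = 3.18
Qp = 3.18 > Kp = 0.448, so the reverse reaction proceeds.

in the reverse direction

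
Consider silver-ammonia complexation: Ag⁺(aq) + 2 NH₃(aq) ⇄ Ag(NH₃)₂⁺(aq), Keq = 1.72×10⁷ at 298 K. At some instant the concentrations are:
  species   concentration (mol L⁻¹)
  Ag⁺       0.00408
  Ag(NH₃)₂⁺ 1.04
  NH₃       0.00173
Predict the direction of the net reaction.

to the left

Q = [Ag(NH₃)₂⁺] / ([Ag⁺]·[NH₃]²) = (1.04) / ((0.00408)·(0.00173)²) = 8.52×10⁷
Q = 8.52×10⁷ > Keq = 1.72×10⁷, so the reverse reaction proceeds.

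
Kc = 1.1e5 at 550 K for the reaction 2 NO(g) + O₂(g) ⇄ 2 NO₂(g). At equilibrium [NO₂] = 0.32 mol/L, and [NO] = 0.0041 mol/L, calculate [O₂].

At equilibrium, Kc = [NO₂]² / ([NO]²·[O₂]) = 1.1e5.
(0.32)² / ((0.0041)²·([O₂])) = 1.1e5
[O₂] = 0.0554 = 0.055 mol/L

[O₂] = 0.055 mol/L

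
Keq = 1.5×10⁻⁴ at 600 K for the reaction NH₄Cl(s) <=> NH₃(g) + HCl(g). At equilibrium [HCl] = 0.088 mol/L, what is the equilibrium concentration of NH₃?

(NH₄Cl is a pure solid — omitted from Keq.)
At equilibrium, Keq = [NH₃]·[HCl] = 1.5×10⁻⁴.
([NH₃])·(0.088) = 1.5×10⁻⁴
[NH₃] = 0.00170 = 0.0017 mol/L

[NH₃] = 0.0017 mol/L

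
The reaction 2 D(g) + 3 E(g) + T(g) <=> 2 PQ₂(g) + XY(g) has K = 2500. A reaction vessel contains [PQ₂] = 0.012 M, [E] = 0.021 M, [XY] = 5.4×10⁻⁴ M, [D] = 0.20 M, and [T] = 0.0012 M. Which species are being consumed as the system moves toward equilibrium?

D, E, T (reactants)

Q = [PQ₂]²·[XY] / ([D]²·[E]³·[T]) = (0.012)²·(5.4×10⁻⁴) / ((0.20)²·(0.021)³·(0.0012)) = 170
Q = 170 < K = 2500: net forward reaction.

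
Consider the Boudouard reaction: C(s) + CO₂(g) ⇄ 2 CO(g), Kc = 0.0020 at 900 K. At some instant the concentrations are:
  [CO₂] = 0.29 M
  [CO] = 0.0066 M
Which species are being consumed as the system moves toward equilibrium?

(C is a pure solid — omitted from Qc.)
Qc = [CO]² / [CO₂] = (0.0066)² / (0.29) = 1.5×10⁻⁴
Qc = 1.5×10⁻⁴ < Kc = 0.0020: net forward reaction.

C, CO₂ (reactants)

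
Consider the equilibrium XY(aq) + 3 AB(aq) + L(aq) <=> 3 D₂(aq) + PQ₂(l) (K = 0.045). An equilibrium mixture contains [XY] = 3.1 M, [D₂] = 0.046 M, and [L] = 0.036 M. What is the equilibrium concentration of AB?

[AB] = 0.27 M

(PQ₂ is a pure liquid — omitted from K.)
At equilibrium, K = [D₂]³ / ([XY]·[AB]³·[L]) = 0.045.
(0.046)³ / ((3.1)·([AB])³·(0.036)) = 0.045
[AB]³ = 0.0194 ⇒ [AB] = 0.27 M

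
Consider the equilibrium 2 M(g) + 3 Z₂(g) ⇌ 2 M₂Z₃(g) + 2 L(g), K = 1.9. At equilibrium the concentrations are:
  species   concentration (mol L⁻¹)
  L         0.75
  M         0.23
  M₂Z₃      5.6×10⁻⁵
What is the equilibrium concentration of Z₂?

At equilibrium, K = [M₂Z₃]²·[L]² / ([M]²·[Z₂]³) = 1.9.
(5.6×10⁻⁵)²·(0.75)² / ((0.23)²·([Z₂])³) = 1.9
[Z₂]³ = 1.76×10⁻⁸ ⇒ [Z₂] = 0.0026 mol L⁻¹

[Z₂] = 0.0026 mol L⁻¹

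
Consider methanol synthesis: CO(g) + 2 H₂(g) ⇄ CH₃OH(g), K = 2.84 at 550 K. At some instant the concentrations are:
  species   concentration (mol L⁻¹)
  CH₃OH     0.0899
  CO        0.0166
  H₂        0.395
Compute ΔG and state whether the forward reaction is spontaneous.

Q = [CH₃OH] / ([CO]·[H₂]²) = (0.0899) / ((0.0166)·(0.395)²) = 34.7
ΔG = RT ln(Q/K) = (8.314 J mol⁻¹ K⁻¹)(550 K) × ln(34.7/2.84)
   = (4.573 kJ/mol)(2.503) = 11.4 kJ/mol
ΔG > 0, so the forward reaction is non-spontaneous (proceeds in reverse).

ΔG = 11.4 kJ/mol; the forward reaction is non-spontaneous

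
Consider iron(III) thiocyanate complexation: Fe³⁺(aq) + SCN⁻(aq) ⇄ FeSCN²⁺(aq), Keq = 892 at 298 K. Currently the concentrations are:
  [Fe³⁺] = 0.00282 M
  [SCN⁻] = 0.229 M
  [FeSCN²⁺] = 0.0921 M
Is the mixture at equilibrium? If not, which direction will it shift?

Q = [FeSCN²⁺] / ([Fe³⁺]·[SCN⁻]) = (0.0921) / ((0.00282)·(0.229)) = 143
Q = 143 < Keq = 892: net forward reaction.

no; Q < K, reaction proceeds forward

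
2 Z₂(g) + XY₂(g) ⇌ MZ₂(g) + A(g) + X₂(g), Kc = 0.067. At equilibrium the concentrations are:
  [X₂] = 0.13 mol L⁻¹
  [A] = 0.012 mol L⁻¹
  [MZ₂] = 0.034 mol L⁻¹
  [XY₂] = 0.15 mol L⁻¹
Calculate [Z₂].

[Z₂] = 0.073 mol L⁻¹

At equilibrium, Kc = [MZ₂]·[A]·[X₂] / ([Z₂]²·[XY₂]) = 0.067.
(0.034)·(0.012)·(0.13) / (([Z₂])²·(0.15)) = 0.067
[Z₂]² = 0.00528 ⇒ [Z₂] = 0.073 mol L⁻¹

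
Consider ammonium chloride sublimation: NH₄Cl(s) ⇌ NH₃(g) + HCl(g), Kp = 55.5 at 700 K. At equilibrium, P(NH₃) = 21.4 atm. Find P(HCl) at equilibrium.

P(HCl) = 2.59 atm

(NH₄Cl is a pure solid — omitted from Kp.)
At equilibrium, Kp = P(NH₃)·P(HCl) = 55.5.
(21.4)·(P(HCl)) = 55.5
P(HCl) = 2.59 atm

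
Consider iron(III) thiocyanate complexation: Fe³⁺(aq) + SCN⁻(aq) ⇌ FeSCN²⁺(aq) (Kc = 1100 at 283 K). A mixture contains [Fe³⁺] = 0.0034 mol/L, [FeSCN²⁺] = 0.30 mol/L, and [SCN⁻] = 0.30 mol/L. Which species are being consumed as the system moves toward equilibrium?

Qc = [FeSCN²⁺] / ([Fe³⁺]·[SCN⁻]) = (0.30) / ((0.0034)·(0.30)) = 290
Qc = 290 < Kc = 1100: net forward reaction.

Fe³⁺, SCN⁻ (reactants)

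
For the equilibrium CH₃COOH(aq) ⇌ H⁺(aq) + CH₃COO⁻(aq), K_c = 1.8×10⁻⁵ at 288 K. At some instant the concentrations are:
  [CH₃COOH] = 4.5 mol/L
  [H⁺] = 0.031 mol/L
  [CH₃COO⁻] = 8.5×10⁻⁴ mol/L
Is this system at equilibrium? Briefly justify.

no; Q < K, reaction proceeds forward

Q_c = [H⁺]·[CH₃COO⁻] / [CH₃COOH] = (0.031)·(8.5×10⁻⁴) / (4.5) = 5.9×10⁻⁶
Q_c = 5.9×10⁻⁶ < K_c = 1.8×10⁻⁵: net forward reaction.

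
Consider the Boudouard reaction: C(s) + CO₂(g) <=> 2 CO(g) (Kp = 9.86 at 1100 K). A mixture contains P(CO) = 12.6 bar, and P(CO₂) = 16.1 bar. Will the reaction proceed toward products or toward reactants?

(C is a pure solid — omitted from Qp.)
Qp = P(CO)² / P(CO₂) = (12.6)² / (16.1) = 9.86
Qp = 9.86 = Kp, so the system is already at equilibrium.

neither direction; the system is at equilibrium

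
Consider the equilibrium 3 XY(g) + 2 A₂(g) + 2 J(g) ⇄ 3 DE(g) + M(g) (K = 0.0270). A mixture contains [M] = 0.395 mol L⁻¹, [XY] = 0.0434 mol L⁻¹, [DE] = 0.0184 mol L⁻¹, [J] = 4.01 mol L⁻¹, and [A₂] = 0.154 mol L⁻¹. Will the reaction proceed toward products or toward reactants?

Q = [DE]³·[M] / ([XY]³·[A₂]²·[J]²) = (0.0184)³·(0.395) / ((0.0434)³·(0.154)²·(4.01)²) = 0.0789
Q = 0.0789 > K = 0.0270, so the reverse reaction proceeds.

toward reactants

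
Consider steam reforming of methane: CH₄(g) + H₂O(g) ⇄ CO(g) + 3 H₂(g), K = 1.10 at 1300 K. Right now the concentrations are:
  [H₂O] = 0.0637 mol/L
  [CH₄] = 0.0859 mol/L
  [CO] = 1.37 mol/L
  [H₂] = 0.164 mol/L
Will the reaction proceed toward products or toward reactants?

Q = [CO]·[H₂]³ / ([CH₄]·[H₂O]) = (1.37)·(0.164)³ / ((0.0859)·(0.0637)) = 1.10
Q = 1.10 = K, so the system is already at equilibrium.

neither direction; the system is at equilibrium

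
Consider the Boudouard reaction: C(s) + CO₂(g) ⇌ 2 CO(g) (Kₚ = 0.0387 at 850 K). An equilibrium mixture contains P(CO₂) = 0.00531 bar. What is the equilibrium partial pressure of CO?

P(CO) = 0.0143 bar

(C is a pure solid — omitted from Kₚ.)
At equilibrium, Kₚ = P(CO)² / P(CO₂) = 0.0387.
(P(CO))² / (0.00531) = 0.0387
P(CO)² = 2.05e-4 ⇒ P(CO) = 0.0143 bar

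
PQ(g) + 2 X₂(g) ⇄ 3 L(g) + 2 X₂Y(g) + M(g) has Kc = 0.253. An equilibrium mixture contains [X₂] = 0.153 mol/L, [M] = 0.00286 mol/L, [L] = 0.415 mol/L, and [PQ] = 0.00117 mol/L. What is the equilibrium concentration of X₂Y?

[X₂Y] = 0.184 mol/L

At equilibrium, Kc = [L]³·[X₂Y]²·[M] / ([PQ]·[X₂]²) = 0.253.
(0.415)³·([X₂Y])²·(0.00286) / ((0.00117)·(0.153)²) = 0.253
[X₂Y]² = 0.0339 ⇒ [X₂Y] = 0.184 mol/L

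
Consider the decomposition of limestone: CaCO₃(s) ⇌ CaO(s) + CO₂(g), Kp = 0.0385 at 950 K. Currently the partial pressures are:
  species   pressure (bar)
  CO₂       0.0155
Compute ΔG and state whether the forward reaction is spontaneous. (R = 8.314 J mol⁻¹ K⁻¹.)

ΔG = -7.19 kJ/mol; the forward reaction is spontaneous

(CaCO₃, CaO are pure solids — omitted from Qp.)
Qp = P(CO₂) = 0.0155
ΔG = RT ln(Qp/Kp) = (8.314 J mol⁻¹ K⁻¹)(950 K) × ln(0.0155/0.0385)
   = (7.898 kJ/mol)(-0.9098) = -7.19 kJ/mol
ΔG < 0, so the forward reaction is spontaneous (proceeds forward).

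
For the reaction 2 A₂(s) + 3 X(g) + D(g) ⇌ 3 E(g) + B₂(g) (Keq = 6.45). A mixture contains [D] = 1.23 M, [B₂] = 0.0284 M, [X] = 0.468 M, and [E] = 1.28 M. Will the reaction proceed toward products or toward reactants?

to the right

(A₂ is a pure solid — omitted from Q.)
Q = [E]³·[B₂] / ([X]³·[D]) = (1.28)³·(0.0284) / ((0.468)³·(1.23)) = 0.472
Q = 0.472 < Keq = 6.45, so the forward reaction proceeds.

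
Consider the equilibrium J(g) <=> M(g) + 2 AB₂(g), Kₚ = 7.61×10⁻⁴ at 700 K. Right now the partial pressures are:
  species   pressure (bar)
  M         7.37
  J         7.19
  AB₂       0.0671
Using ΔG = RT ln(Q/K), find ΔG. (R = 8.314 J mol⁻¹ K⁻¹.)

ΔG = 10.5 kJ/mol

Qₚ = P(M)·P(AB₂)² / P(J) = (7.37)·(0.0671)² / (7.19) = 0.00462
ΔG = RT ln(Qₚ/Kₚ) = (8.314 J mol⁻¹ K⁻¹)(700 K) × ln(0.00462/7.61×10⁻⁴)
   = (5.820 kJ/mol)(1.804) = 10.5 kJ/mol
ΔG > 0, so the forward reaction is non-spontaneous (proceeds in reverse).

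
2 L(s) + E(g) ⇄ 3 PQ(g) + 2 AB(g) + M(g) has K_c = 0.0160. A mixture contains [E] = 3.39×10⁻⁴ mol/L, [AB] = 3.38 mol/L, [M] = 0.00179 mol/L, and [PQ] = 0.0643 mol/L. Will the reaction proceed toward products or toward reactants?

(L is a pure solid — omitted from Q_c.)
Q_c = [PQ]³·[AB]²·[M] / [E] = (0.0643)³·(3.38)²·(0.00179) / (3.39×10⁻⁴) = 0.0160
Q_c = 0.0160 = K_c, so the system is already at equilibrium.

at equilibrium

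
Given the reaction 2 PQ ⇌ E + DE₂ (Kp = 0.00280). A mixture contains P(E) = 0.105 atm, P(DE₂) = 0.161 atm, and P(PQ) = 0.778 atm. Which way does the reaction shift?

to the left

Qp = P(E)·P(DE₂) / P(PQ)² = (0.105)·(0.161) / (0.778)² = 0.0279
Qp = 0.0279 > Kp = 0.00280, so the reverse reaction proceeds.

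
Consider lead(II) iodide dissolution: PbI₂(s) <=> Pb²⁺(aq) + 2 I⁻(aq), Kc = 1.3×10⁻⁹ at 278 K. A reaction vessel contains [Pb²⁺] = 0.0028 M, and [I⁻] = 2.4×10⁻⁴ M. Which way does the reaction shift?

(PbI₂ is a pure solid — omitted from Qc.)
Qc = [Pb²⁺]·[I⁻]² = (0.0028)·(2.4×10⁻⁴)² = 1.6×10⁻¹⁰
Qc = 1.6×10⁻¹⁰ < Kc = 1.3×10⁻⁹, so the forward reaction proceeds.

forward (toward products)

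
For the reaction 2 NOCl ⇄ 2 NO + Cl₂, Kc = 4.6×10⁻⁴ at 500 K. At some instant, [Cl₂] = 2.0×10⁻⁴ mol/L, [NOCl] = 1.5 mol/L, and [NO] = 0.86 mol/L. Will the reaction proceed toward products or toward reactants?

forward (toward products)

Qc = [NO]²·[Cl₂] / [NOCl]² = (0.86)²·(2.0×10⁻⁴) / (1.5)² = 6.6×10⁻⁵
Qc = 6.6×10⁻⁵ < Kc = 4.6×10⁻⁴, so the forward reaction proceeds.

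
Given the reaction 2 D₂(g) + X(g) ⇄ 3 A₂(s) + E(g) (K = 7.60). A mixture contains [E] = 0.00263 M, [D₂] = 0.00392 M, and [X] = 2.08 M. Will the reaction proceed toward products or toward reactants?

reverse (toward reactants)

(A₂ is a pure solid — omitted from Q.)
Q = [E] / ([D₂]²·[X]) = (0.00263) / ((0.00392)²·(2.08)) = 82.3
Q = 82.3 > K = 7.60, so the reverse reaction proceeds.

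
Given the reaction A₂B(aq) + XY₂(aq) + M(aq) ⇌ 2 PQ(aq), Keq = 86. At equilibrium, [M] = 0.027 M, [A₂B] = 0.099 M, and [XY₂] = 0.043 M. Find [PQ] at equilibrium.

[PQ] = 0.099 M

At equilibrium, Keq = [PQ]² / ([A₂B]·[XY₂]·[M]) = 86.
([PQ])² / ((0.099)·(0.043)·(0.027)) = 86
[PQ]² = 0.00988 ⇒ [PQ] = 0.099 M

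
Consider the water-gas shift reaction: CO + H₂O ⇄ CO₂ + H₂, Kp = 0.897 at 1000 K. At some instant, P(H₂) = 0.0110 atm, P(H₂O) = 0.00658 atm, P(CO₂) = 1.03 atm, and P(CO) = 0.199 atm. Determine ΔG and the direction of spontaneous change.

Qp = P(CO₂)·P(H₂) / (P(CO)·P(H₂O)) = (1.03)·(0.0110) / ((0.199)·(0.00658)) = 8.65
ΔG = RT ln(Qp/Kp) = (8.314 J mol⁻¹ K⁻¹)(1000 K) × ln(8.65/0.897)
   = (8.314 kJ/mol)(2.266) = 18.8 kJ/mol
ΔG > 0, so the forward reaction is non-spontaneous (proceeds in reverse).

ΔG = 18.8 kJ/mol; the forward reaction is non-spontaneous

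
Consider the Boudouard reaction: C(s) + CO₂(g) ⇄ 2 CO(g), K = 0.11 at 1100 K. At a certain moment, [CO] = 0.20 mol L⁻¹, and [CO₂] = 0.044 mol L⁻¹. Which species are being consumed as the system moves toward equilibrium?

CO (products)

(C is a pure solid — omitted from Q.)
Q = [CO]² / [CO₂] = (0.20)² / (0.044) = 0.91
Q = 0.91 > K = 0.11: net reverse reaction.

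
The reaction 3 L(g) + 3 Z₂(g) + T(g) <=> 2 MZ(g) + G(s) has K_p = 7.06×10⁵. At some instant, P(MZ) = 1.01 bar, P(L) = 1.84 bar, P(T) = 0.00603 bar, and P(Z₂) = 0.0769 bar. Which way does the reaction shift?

(G is a pure solid — omitted from Q_p.)
Q_p = P(MZ)² / (P(L)³·P(Z₂)³·P(T)) = (1.01)² / ((1.84)³·(0.0769)³·(0.00603)) = 59700
Q_p = 59700 < K_p = 7.06×10⁵, so the forward reaction proceeds.

in the forward direction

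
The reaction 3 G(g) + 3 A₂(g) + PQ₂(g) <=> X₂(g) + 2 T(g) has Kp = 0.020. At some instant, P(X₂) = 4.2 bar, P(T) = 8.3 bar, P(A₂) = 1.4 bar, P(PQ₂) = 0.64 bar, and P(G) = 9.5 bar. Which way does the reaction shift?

to the left

Qp = P(X₂)·P(T)² / (P(G)³·P(A₂)³·P(PQ₂)) = (4.2)·(8.3)² / ((9.5)³·(1.4)³·(0.64)) = 0.19
Qp = 0.19 > Kp = 0.020, so the reverse reaction proceeds.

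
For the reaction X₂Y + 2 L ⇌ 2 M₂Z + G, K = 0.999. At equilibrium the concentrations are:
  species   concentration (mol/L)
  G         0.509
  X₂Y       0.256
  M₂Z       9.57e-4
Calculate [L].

At equilibrium, K = [M₂Z]²·[G] / ([X₂Y]·[L]²) = 0.999.
(9.57e-4)²·(0.509) / ((0.256)·([L])²) = 0.999
[L]² = 1.82e-6 ⇒ [L] = 0.00135 mol/L

[L] = 0.00135 mol/L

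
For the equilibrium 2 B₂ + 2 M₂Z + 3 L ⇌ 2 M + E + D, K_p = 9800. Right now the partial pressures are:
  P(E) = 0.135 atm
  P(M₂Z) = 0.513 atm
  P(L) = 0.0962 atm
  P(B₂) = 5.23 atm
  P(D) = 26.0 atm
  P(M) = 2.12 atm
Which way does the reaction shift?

Q_p = P(M)²·P(E)·P(D) / (P(B₂)²·P(M₂Z)²·P(L)³) = (2.12)²·(0.135)·(26.0) / ((5.23)²·(0.513)²·(0.0962)³) = 2460
Q_p = 2460 < K_p = 9800, so the forward reaction proceeds.

forward (toward products)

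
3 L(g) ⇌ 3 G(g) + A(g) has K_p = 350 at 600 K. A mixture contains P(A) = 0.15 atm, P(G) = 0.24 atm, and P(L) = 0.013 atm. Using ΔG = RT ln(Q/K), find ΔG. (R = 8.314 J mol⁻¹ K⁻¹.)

ΔG = 4.95 kJ/mol

Q_p = P(G)³·P(A) / P(L)³ = (0.24)³·(0.15) / (0.013)³ = 944
ΔG = RT ln(Q_p/K_p) = (8.314 J mol⁻¹ K⁻¹)(600 K) × ln(944/350)
   = (4.988 kJ/mol)(0.9922) = 4.95 kJ/mol
ΔG > 0, so the forward reaction is non-spontaneous (proceeds in reverse).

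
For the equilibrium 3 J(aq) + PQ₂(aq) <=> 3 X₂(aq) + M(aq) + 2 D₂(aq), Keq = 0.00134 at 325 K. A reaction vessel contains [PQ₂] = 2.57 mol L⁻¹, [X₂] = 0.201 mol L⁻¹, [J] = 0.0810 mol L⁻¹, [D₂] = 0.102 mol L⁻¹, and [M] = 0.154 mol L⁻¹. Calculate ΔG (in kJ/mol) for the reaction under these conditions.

ΔG = 5.30 kJ/mol

Q = [X₂]³·[M]·[D₂]² / ([J]³·[PQ₂]) = (0.201)³·(0.154)·(0.102)² / ((0.0810)³·(2.57)) = 0.00953
ΔG = RT ln(Q/Keq) = (8.314 J mol⁻¹ K⁻¹)(325 K) × ln(0.00953/0.00134)
   = (2.702 kJ/mol)(1.962) = 5.30 kJ/mol
ΔG > 0, so the forward reaction is non-spontaneous (proceeds in reverse).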